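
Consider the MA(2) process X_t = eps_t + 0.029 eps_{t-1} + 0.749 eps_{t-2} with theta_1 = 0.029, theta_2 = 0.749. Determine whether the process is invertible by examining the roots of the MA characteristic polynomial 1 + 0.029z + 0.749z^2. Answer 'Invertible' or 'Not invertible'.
\text{Invertible}

The MA(q) characteristic polynomial is P(z) = 1 + 0.029z + 0.749z^2.
Invertibility requires all roots to lie outside the unit circle, i.e. |z| > 1 for every root.
Set 1 + (0.029) z + (0.749) z^2 = 0, i.e. a z^2 + b z + c = 0 with a = 0.749, b = 0.029, c = 1.
Discriminant D = b^2 - 4ac = (0.029)^2 - 4*(0.749)*1 = 0.000841 - (2.996) = -2.995159.
D < 0, so the roots are the complex-conjugate pair z = (-b +/- i sqrt(-D)) / (2a) = -0.0194 +/- 1.1553i.
For a conjugate pair |z|^2 = z * conj(z) = (product of roots) = c/a = 1/(0.749) = 1.335113, so |z| = sqrt(1.335113) = 1.1555 for both roots.
Moduli of all roots: 1.1555, 1.1555.
All moduli strictly greater than 1? Yes.
Verdict: Invertible.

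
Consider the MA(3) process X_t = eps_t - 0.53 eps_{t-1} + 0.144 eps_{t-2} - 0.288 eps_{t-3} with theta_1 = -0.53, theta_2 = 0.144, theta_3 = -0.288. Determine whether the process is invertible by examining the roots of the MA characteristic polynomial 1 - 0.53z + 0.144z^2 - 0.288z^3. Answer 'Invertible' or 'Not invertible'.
\text{Invertible}

The MA(q) characteristic polynomial is P(z) = 1 - 0.53z + 0.144z^2 - 0.288z^3.
Invertibility requires all roots to lie outside the unit circle, i.e. |z| > 1 for every root.
Degree 3: look for a simple real root z0 first, then factor out (1 - z/z0) and solve the remaining quadratic.
Testing z0 = 1.25: P(1.25) = 1 + (-0.53)(1.25) + (0.144)(1.25)^2 + (-0.288)(1.25)^3
  = 1 + (-0.6625) + (0.225) + (-0.5625) = 0.  So z_0 = 1.25 is a root, |z_0| = 1.25.
Divide out the factor (1 - 0.8 z) = (1 - z/z0) (since 1/z0 = 0.8):
  P(z) = (1 - 0.8 z)(1 + (0.27) z + (0.36) z^2)
  [check: z-coef 0.27 - (0.8) = -0.53; z^2-coef 0.36 - (0.8)(0.27) = 0.144; z^3-coef -(0.8)(0.36) = -0.288.]
Remaining roots from the quadratic factor 1 + (0.27) z + (0.36) z^2:
  Set 1 + (0.27) z + (0.36) z^2 = 0, i.e. a z^2 + b z + c = 0 with a = 0.36, b = 0.27, c = 1.
  Discriminant D = b^2 - 4ac = (0.27)^2 - 4*(0.36)*1 = 0.0729 - (1.44) = -1.3671.
  D < 0, so the roots are the complex-conjugate pair z = (-b +/- i sqrt(-D)) / (2a) = -0.375 +/- 1.6239i.
  For a conjugate pair |z|^2 = z * conj(z) = (product of roots) = c/a = 1/(0.36) = 2.777778, so |z| = sqrt(2.777778) = 1.6667 for both roots.
Moduli of all roots: 1.2500, 1.6667, 1.6667.
All moduli strictly greater than 1? Yes.
Verdict: Invertible.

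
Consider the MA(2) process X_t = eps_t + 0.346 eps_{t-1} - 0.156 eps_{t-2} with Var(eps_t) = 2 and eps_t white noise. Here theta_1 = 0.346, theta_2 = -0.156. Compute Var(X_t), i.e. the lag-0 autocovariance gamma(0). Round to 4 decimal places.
\gamma(0) = 2.2881

For an MA(q) process X_t = eps_t + sum_i theta_i eps_{t-i} with
Var(eps_t) = sigma^2, the variance is
  gamma(0) = sigma^2 * (1 + sum_i theta_i^2).
  sum_i theta_i^2 = (0.346)^2 + (-0.156)^2 = 0.119716 + 0.024336 = 0.144052.
  gamma(0) = 2 * (1 + 0.144052) = 2 * 1.144052 = 2.288104, which rounds to 2.2881.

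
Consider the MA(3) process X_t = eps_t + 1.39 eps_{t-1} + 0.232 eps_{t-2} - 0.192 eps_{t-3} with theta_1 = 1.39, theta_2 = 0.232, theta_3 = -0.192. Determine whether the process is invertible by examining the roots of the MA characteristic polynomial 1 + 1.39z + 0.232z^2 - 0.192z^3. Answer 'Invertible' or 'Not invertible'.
\text{Invertible}

The MA(q) characteristic polynomial is P(z) = 1 + 1.39z + 0.232z^2 - 0.192z^3.
Invertibility requires all roots to lie outside the unit circle, i.e. |z| > 1 for every root.
Degree 3: look for a simple real root z0 first, then factor out (1 - z/z0) and solve the remaining quadratic.
Testing z0 = -1.25: P(-1.25) = 1 + (1.39)(-1.25) + (0.232)(-1.25)^2 + (-0.192)(-1.25)^3
  = 1 + (-1.7375) + (0.3625) + (0.375) = 0.  So z_0 = -1.25 is a root, |z_0| = 1.25.
Divide out the factor (1 + 0.8 z) = (1 - z/z0) (since 1/z0 = -0.8):
  P(z) = (1 + 0.8 z)(1 + (0.59) z + (-0.24) z^2)
  [check: z-coef 0.59 - (-0.8) = 1.39; z^2-coef -0.24 - (-0.8)(0.59) = 0.232; z^3-coef -(-0.8)(-0.24) = -0.192.]
Remaining roots from the quadratic factor 1 + (0.59) z + (-0.24) z^2:
  Set 1 + (0.59) z + (-0.24) z^2 = 0, i.e. a z^2 + b z + c = 0 with a = -0.24, b = 0.59, c = 1.
  Discriminant D = b^2 - 4ac = (0.59)^2 - 4*(-0.24)*1 = 0.3481 - (-0.96) = 1.3081.
  D >= 0, so the roots are real: z = (-b +/- sqrt(D)) / (2a) = (-0.59 +/- 1.143722) / (-0.48).
    z_1 = (-0.59 + 1.143722) / (-0.48) = -1.1536,   |z_1| = 1.1536.
    z_2 = (-0.59 - 1.143722) / (-0.48) = 3.6119,   |z_2| = 3.6119.
Moduli of all roots: 1.2500, 1.1536, 3.6119.
All moduli strictly greater than 1? Yes.
Verdict: Invertible.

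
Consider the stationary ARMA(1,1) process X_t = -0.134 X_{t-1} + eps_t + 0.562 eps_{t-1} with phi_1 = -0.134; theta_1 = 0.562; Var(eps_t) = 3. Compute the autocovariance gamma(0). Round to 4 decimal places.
\gamma(0) = 3.5596

Multiply the model equation by X_{t-k} and take expectations. With theta_0 = psi_0 = 1 and psi_j the MA(infinity) weights, this gives
  gamma(k) - sum_i phi_i gamma(k-i) = c_k,
  c_k = sigma^2 * sum_{j=k..q} theta_j psi_{j-k}   (c_k = 0 for k > q),
using gamma(-m) = gamma(m).
psi-weights needed (psi_j = theta_j + sum_i phi_i psi_{j-i}):
  psi_1 = theta_1 + phi_1 = 0.562 + (-0.134) = 0.428
Right-hand sides:
  c_0 = sigma^2 (1 + theta_1 psi_1) = 3 * (1 + (0.562)(0.428)) = 3 * 1.240536 = 3.721608
  c_1 = sigma^2 theta_1 = 3 * (0.562) = 1.686
  c_2 = 0
Equations for k = 0 and k = 1 (AR order 1):
  gamma(0) = phi_1 gamma(1) + c_0
  gamma(1) = phi_1 gamma(0) + c_1
Substituting the second into the first: gamma(0) (1 - phi_1^2) = c_0 + phi_1 c_1, so
  gamma(0) = (c_0 + phi_1 c_1) / (1 - phi_1^2) = (3.721608 + (-0.134)(1.686)) / (1 - (-0.134)^2) = 3.495684 / 0.982044 = 3.5596.
Therefore gamma(0) = 3.5596 (to 4 decimal places).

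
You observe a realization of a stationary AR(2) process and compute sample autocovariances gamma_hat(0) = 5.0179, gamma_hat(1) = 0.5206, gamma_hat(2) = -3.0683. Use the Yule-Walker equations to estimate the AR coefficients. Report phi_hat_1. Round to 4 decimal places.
\hat\phi_{1} = 0.1690

The Yule-Walker equations for an AR(p) process read, in matrix form,
  Gamma_p phi = r_p,   with   (Gamma_p)_{ij} = gamma(|i - j|),
                       (r_p)_i = gamma(i),   i,j = 1..p.
Substitute the sample gammas (Toeplitz matrix and right-hand side of size 2):
  Gamma_p = [[5.0179, 0.5206], [0.5206, 5.0179]]
  r_p     = [0.5206, -3.0683]
Written out:
  5.0179 phi_1 + 0.5206 phi_2 = 0.5206
  0.5206 phi_1 + 5.0179 phi_2 = -3.0683
Solve by Cramer's rule:
  det = gamma(0)^2 - gamma(1)^2 = (5.0179)^2 - (0.5206)^2 = 25.17932041 - 0.27102436 = 24.90829605
  phi_hat_1 = [gamma(1) gamma(0) - gamma(1) gamma(2)] / det = [(0.5206)(5.0179) - (0.5206)(-3.0683)] / 24.90829605 = 4.20967572 / 24.90829605 = 0.169
  phi_hat_2 = [gamma(0) gamma(2) - gamma(1)^2] / det = [(5.0179)(-3.0683) - (0.5206)^2] / 24.90829605 = -15.66744693 / 24.90829605 = -0.629
So phi_hat = [0.1690, -0.6290].
Therefore phi_hat_1 = 0.1690.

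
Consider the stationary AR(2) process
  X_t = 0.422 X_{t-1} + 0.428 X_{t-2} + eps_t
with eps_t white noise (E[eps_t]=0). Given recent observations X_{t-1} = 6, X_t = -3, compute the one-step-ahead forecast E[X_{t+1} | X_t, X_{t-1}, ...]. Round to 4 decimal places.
E[X_{t+1} \mid \mathcal F_t] = 1.3020

For an AR(p) model X_t = c + sum_i phi_i X_{t-i} + eps_t, the
one-step-ahead conditional mean is
  E[X_{t+1} | X_t, ...] = c + sum_i phi_i X_{t+1-i}.
Substitute known values:
  E[X_{t+1} | ...] = (0.422) * (-3) + (0.428) * (6)
                   = 1.3020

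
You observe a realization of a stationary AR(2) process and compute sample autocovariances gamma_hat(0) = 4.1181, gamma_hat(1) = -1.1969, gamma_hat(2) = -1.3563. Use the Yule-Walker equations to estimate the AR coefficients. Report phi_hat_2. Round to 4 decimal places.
\hat\phi_{2} = -0.4520

The Yule-Walker equations for an AR(p) process read, in matrix form,
  Gamma_p phi = r_p,   with   (Gamma_p)_{ij} = gamma(|i - j|),
                       (r_p)_i = gamma(i),   i,j = 1..p.
Substitute the sample gammas (Toeplitz matrix and right-hand side of size 2):
  Gamma_p = [[4.1181, -1.1969], [-1.1969, 4.1181]]
  r_p     = [-1.1969, -1.3563]
Written out:
  4.1181 phi_1 - 1.1969 phi_2 = -1.1969
  -1.1969 phi_1 + 4.1181 phi_2 = -1.3563
Solve by Cramer's rule:
  det = gamma(0)^2 - gamma(1)^2 = (4.1181)^2 - (-1.1969)^2 = 16.95874761 - 1.43256961 = 15.526178
  phi_hat_1 = [gamma(1) gamma(0) - gamma(1) gamma(2)] / det = [(-1.1969)(4.1181) - (-1.1969)(-1.3563)] / 15.526178 = -6.55230936 / 15.526178 = -0.422
  phi_hat_2 = [gamma(0) gamma(2) - gamma(1)^2] / det = [(4.1181)(-1.3563) - (-1.1969)^2] / 15.526178 = -7.01794864 / 15.526178 = -0.452
So phi_hat = [-0.4220, -0.4520].
Therefore phi_hat_2 = -0.4520.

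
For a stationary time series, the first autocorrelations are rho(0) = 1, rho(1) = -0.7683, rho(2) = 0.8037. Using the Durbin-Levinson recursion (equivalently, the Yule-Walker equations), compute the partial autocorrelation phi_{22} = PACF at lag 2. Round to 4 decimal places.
\phi_{22} = 0.5209

The PACF at lag k is phi_{kk}, the last component of the solution
to the Yule-Walker system G_k phi = r_k where
  (G_k)_{ij} = rho(|i - j|), (r_k)_i = rho(i), i,j = 1..k.
Equivalently, Durbin-Levinson gives phi_{kk} iteratively:
  phi_{11} = rho(1)
  phi_{kk} = [rho(k) - sum_{j=1..k-1} phi_{k-1,j} rho(k-j)]
            / [1 - sum_{j=1..k-1} phi_{k-1,j} rho(j)],
  phi_{k,j} = phi_{k-1,j} - phi_{kk} phi_{k-1,k-j},  j = 1..k-1.
Step k = 1:
  phi_11 = rho(1) = -0.7683.
Step k = 2:
  phi_22 = [rho(2) - phi_11 rho(1)] / [1 - phi_11 rho(1)] = [0.8037 - (-0.7683)(-0.7683)] / [1 - (-0.7683)(-0.7683)]
         = 0.21341511 / 0.40971511 = 0.5209.
Therefore phi_{22} = 0.5209.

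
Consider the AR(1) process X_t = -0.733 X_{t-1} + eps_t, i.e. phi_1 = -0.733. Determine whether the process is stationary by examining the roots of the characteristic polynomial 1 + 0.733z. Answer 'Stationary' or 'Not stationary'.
\text{Stationary}

The AR(p) characteristic polynomial is P(z) = 1 + 0.733z.
Stationarity requires all roots to lie outside the unit circle, i.e. |z| > 1 for every root.
This is linear in z: 1 + (0.733) z = 0  =>  z = -1/(0.733) = -1.364256,  |z| = 1.364256.
Moduli of all roots: 1.3643.
All moduli strictly greater than 1? Yes.
Verdict: Stationary.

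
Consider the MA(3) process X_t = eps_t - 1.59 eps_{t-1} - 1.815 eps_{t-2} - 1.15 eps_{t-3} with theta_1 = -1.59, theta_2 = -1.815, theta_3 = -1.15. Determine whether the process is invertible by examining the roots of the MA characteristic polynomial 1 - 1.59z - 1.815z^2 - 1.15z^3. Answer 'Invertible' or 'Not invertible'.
\text{Not invertible}

The MA(q) characteristic polynomial is P(z) = 1 - 1.59z - 1.815z^2 - 1.15z^3.
Invertibility requires all roots to lie outside the unit circle, i.e. |z| > 1 for every root.
Degree 3: look for a simple real root z0 first, then factor out (1 - z/z0) and solve the remaining quadratic.
Testing z0 = 0.4: P(0.4) = 1 + (-1.59)(0.4) + (-1.815)(0.4)^2 + (-1.15)(0.4)^3
  = 1 + (-0.636) + (-0.2904) + (-0.0736) = 0.  So z_0 = 0.4 is a root, |z_0| = 0.4.
Divide out the factor (1 - 2.5 z) = (1 - z/z0) (since 1/z0 = 2.5):
  P(z) = (1 - 2.5 z)(1 + (0.91) z + (0.46) z^2)
  [check: z-coef 0.91 - (2.5) = -1.59; z^2-coef 0.46 - (2.5)(0.91) = -1.815; z^3-coef -(2.5)(0.46) = -1.15.]
Remaining roots from the quadratic factor 1 + (0.91) z + (0.46) z^2:
  Set 1 + (0.91) z + (0.46) z^2 = 0, i.e. a z^2 + b z + c = 0 with a = 0.46, b = 0.91, c = 1.
  Discriminant D = b^2 - 4ac = (0.91)^2 - 4*(0.46)*1 = 0.8281 - (1.84) = -1.0119.
  D < 0, so the roots are the complex-conjugate pair z = (-b +/- i sqrt(-D)) / (2a) = -0.9891 +/- 1.0934i.
  For a conjugate pair |z|^2 = z * conj(z) = (product of roots) = c/a = 1/(0.46) = 2.173913, so |z| = sqrt(2.173913) = 1.4744 for both roots.
Moduli of all roots: 0.4000, 1.4744, 1.4744.
All moduli strictly greater than 1? No.
Verdict: Not invertible.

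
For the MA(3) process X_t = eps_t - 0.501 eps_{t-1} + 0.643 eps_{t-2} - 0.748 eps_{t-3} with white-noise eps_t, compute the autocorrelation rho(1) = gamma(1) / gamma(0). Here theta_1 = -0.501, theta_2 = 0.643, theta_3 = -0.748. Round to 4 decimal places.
\rho(1) = -0.5864

For an MA(q) process with theta_0 = 1, the autocovariance is
  gamma(k) = sigma^2 * sum_{i=0..q-k} theta_i * theta_{i+k},
and rho(k) = gamma(k) / gamma(0). Sigma^2 cancels.
  numerator   = (1)*(-0.501) + (-0.501)*(0.643) + (0.643)*(-0.748) = -1.304107.
  denominator = (1)^2 + (-0.501)^2 + (0.643)^2 + (-0.748)^2 = 2.223954.
  rho(1) = -1.304107 / 2.223954 = -0.5864.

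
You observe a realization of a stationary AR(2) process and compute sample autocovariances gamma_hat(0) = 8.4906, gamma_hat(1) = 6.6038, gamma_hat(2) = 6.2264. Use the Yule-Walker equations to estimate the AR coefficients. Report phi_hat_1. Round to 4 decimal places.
\hat\phi_{1} = 0.5250

The Yule-Walker equations for an AR(p) process read, in matrix form,
  Gamma_p phi = r_p,   with   (Gamma_p)_{ij} = gamma(|i - j|),
                       (r_p)_i = gamma(i),   i,j = 1..p.
Substitute the sample gammas (Toeplitz matrix and right-hand side of size 2):
  Gamma_p = [[8.4906, 6.6038], [6.6038, 8.4906]]
  r_p     = [6.6038, 6.2264]
Written out:
  8.4906 phi_1 + 6.6038 phi_2 = 6.6038
  6.6038 phi_1 + 8.4906 phi_2 = 6.2264
Solve by Cramer's rule:
  det = gamma(0)^2 - gamma(1)^2 = (8.4906)^2 - (6.6038)^2 = 72.09028836 - 43.61017444 = 28.48011392
  phi_hat_1 = [gamma(1) gamma(0) - gamma(1) gamma(2)] / det = [(6.6038)(8.4906) - (6.6038)(6.2264)] / 28.48011392 = 14.95232396 / 28.48011392 = 0.525
  phi_hat_2 = [gamma(0) gamma(2) - gamma(1)^2] / det = [(8.4906)(6.2264) - (6.6038)^2] / 28.48011392 = 9.2556974 / 28.48011392 = 0.325
So phi_hat = [0.5250, 0.3250].
Therefore phi_hat_1 = 0.5250.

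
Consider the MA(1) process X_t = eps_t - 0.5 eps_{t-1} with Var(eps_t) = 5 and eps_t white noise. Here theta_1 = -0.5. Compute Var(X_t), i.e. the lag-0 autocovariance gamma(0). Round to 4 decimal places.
\gamma(0) = 6.2500

For an MA(q) process X_t = eps_t + sum_i theta_i eps_{t-i} with
Var(eps_t) = sigma^2, the variance is
  gamma(0) = sigma^2 * (1 + sum_i theta_i^2).
  sum_i theta_i^2 = (-0.5)^2 = 0.25.
  gamma(0) = 5 * (1 + 0.25) = 5 * 1.25 = 6.25, which rounds to 6.2500.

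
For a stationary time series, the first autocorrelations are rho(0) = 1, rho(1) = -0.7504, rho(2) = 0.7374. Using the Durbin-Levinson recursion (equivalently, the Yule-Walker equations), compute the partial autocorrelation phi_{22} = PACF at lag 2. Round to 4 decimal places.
\phi_{22} = 0.3989

The PACF at lag k is phi_{kk}, the last component of the solution
to the Yule-Walker system G_k phi = r_k where
  (G_k)_{ij} = rho(|i - j|), (r_k)_i = rho(i), i,j = 1..k.
Equivalently, Durbin-Levinson gives phi_{kk} iteratively:
  phi_{11} = rho(1)
  phi_{kk} = [rho(k) - sum_{j=1..k-1} phi_{k-1,j} rho(k-j)]
            / [1 - sum_{j=1..k-1} phi_{k-1,j} rho(j)],
  phi_{k,j} = phi_{k-1,j} - phi_{kk} phi_{k-1,k-j},  j = 1..k-1.
Step k = 1:
  phi_11 = rho(1) = -0.7504.
Step k = 2:
  phi_22 = [rho(2) - phi_11 rho(1)] / [1 - phi_11 rho(1)] = [0.7374 - (-0.7504)(-0.7504)] / [1 - (-0.7504)(-0.7504)]
         = 0.17429984 / 0.43689984 = 0.3989.
Therefore phi_{22} = 0.3989.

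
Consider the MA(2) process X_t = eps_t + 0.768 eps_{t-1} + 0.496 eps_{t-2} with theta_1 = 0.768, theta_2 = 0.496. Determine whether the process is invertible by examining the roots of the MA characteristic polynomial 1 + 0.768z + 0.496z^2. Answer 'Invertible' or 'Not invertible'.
\text{Invertible}

The MA(q) characteristic polynomial is P(z) = 1 + 0.768z + 0.496z^2.
Invertibility requires all roots to lie outside the unit circle, i.e. |z| > 1 for every root.
Set 1 + (0.768) z + (0.496) z^2 = 0, i.e. a z^2 + b z + c = 0 with a = 0.496, b = 0.768, c = 1.
Discriminant D = b^2 - 4ac = (0.768)^2 - 4*(0.496)*1 = 0.589824 - (1.984) = -1.394176.
D < 0, so the roots are the complex-conjugate pair z = (-b +/- i sqrt(-D)) / (2a) = -0.7742 +/- 1.1903i.
For a conjugate pair |z|^2 = z * conj(z) = (product of roots) = c/a = 1/(0.496) = 2.016129, so |z| = sqrt(2.016129) = 1.4199 for both roots.
Moduli of all roots: 1.4199, 1.4199.
All moduli strictly greater than 1? Yes.
Verdict: Invertible.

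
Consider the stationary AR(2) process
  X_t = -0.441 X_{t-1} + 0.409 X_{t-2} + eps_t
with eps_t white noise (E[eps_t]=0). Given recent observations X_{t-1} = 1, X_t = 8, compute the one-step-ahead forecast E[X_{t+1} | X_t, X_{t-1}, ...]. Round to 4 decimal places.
E[X_{t+1} \mid \mathcal F_t] = -3.1190

For an AR(p) model X_t = c + sum_i phi_i X_{t-i} + eps_t, the
one-step-ahead conditional mean is
  E[X_{t+1} | X_t, ...] = c + sum_i phi_i X_{t+1-i}.
Substitute known values:
  E[X_{t+1} | ...] = (-0.441) * (8) + (0.409) * (1)
                   = -3.1190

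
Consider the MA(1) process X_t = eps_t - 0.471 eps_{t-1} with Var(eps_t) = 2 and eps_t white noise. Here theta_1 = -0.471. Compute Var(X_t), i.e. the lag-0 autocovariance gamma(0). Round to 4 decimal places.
\gamma(0) = 2.4437

For an MA(q) process X_t = eps_t + sum_i theta_i eps_{t-i} with
Var(eps_t) = sigma^2, the variance is
  gamma(0) = sigma^2 * (1 + sum_i theta_i^2).
  sum_i theta_i^2 = (-0.471)^2 = 0.221841.
  gamma(0) = 2 * (1 + 0.221841) = 2 * 1.221841 = 2.443682, which rounds to 2.4437.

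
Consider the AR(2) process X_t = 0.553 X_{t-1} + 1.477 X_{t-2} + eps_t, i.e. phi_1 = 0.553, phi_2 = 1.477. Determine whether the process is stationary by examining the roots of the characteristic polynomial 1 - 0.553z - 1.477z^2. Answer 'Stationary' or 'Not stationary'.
\text{Not stationary}

The AR(p) characteristic polynomial is P(z) = 1 - 0.553z - 1.477z^2.
Stationarity requires all roots to lie outside the unit circle, i.e. |z| > 1 for every root.
Set 1 + (-0.553) z + (-1.477) z^2 = 0, i.e. a z^2 + b z + c = 0 with a = -1.477, b = -0.553, c = 1.
Discriminant D = b^2 - 4ac = (-0.553)^2 - 4*(-1.477)*1 = 0.305809 - (-5.908) = 6.213809.
D >= 0, so the roots are real: z = (-b +/- sqrt(D)) / (2a) = (0.553 +/- 2.492751) / (-2.954).
  z_1 = (0.553 + 2.492751) / (-2.954) = -1.0311,   |z_1| = 1.0311.
  z_2 = (0.553 - 2.492751) / (-2.954) = 0.6567,   |z_2| = 0.6567.
Moduli of all roots: 1.0311, 0.6567.
All moduli strictly greater than 1? No.
Verdict: Not stationary.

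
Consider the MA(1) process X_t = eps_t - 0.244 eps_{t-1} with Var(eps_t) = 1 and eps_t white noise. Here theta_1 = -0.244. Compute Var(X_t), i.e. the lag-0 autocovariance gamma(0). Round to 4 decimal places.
\gamma(0) = 1.0595

For an MA(q) process X_t = eps_t + sum_i theta_i eps_{t-i} with
Var(eps_t) = sigma^2, the variance is
  gamma(0) = sigma^2 * (1 + sum_i theta_i^2).
  sum_i theta_i^2 = (-0.244)^2 = 0.059536.
  gamma(0) = 1 * (1 + 0.059536) = 1 * 1.059536 = 1.059536, which rounds to 1.0595.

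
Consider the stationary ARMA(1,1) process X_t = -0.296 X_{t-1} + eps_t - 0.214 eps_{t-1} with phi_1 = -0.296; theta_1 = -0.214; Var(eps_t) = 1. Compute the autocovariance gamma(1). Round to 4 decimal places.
\gamma(1) = -0.5944

Multiply the model equation by X_{t-k} and take expectations. With theta_0 = psi_0 = 1 and psi_j the MA(infinity) weights, this gives
  gamma(k) - sum_i phi_i gamma(k-i) = c_k,
  c_k = sigma^2 * sum_{j=k..q} theta_j psi_{j-k}   (c_k = 0 for k > q),
using gamma(-m) = gamma(m).
psi-weights needed (psi_j = theta_j + sum_i phi_i psi_{j-i}):
  psi_1 = theta_1 + phi_1 = -0.214 + (-0.296) = -0.51
Right-hand sides:
  c_0 = sigma^2 (1 + theta_1 psi_1) = 1 * (1 + (-0.214)(-0.51)) = 1 * 1.10914 = 1.10914
  c_1 = sigma^2 theta_1 = 1 * (-0.214) = -0.214
  c_2 = 0
Equations for k = 0 and k = 1 (AR order 1):
  gamma(0) = phi_1 gamma(1) + c_0
  gamma(1) = phi_1 gamma(0) + c_1
Substituting the second into the first: gamma(0) (1 - phi_1^2) = c_0 + phi_1 c_1, so
  gamma(0) = (c_0 + phi_1 c_1) / (1 - phi_1^2) = (1.10914 + (-0.296)(-0.214)) / (1 - (-0.296)^2) = 1.172484 / 0.912384 = 1.285077.
  gamma(1) = phi_1 gamma(0) + c_1 = (-0.296)(1.285077) + (-0.214) = -0.594383.
Therefore gamma(1) = -0.5944 (to 4 decimal places).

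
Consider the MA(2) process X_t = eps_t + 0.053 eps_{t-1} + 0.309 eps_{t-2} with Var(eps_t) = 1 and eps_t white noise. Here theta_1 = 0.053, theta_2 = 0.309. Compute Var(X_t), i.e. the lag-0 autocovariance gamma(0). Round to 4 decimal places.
\gamma(0) = 1.0983

For an MA(q) process X_t = eps_t + sum_i theta_i eps_{t-i} with
Var(eps_t) = sigma^2, the variance is
  gamma(0) = sigma^2 * (1 + sum_i theta_i^2).
  sum_i theta_i^2 = (0.053)^2 + (0.309)^2 = 0.002809 + 0.095481 = 0.09829.
  gamma(0) = 1 * (1 + 0.09829) = 1 * 1.09829 = 1.09829, which rounds to 1.0983.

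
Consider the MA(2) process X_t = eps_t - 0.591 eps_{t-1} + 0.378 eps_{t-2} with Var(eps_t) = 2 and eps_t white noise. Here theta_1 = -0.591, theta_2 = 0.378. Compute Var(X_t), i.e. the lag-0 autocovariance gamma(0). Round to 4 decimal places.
\gamma(0) = 2.9843

For an MA(q) process X_t = eps_t + sum_i theta_i eps_{t-i} with
Var(eps_t) = sigma^2, the variance is
  gamma(0) = sigma^2 * (1 + sum_i theta_i^2).
  sum_i theta_i^2 = (-0.591)^2 + (0.378)^2 = 0.349281 + 0.142884 = 0.492165.
  gamma(0) = 2 * (1 + 0.492165) = 2 * 1.492165 = 2.98433, which rounds to 2.9843.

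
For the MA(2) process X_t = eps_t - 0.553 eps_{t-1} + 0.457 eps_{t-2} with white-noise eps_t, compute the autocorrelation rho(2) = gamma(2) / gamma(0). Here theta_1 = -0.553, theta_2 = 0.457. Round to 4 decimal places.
\rho(2) = 0.3017

For an MA(q) process with theta_0 = 1, the autocovariance is
  gamma(k) = sigma^2 * sum_{i=0..q-k} theta_i * theta_{i+k},
and rho(k) = gamma(k) / gamma(0). Sigma^2 cancels.
  numerator   = (1)*(0.457) = 0.457.
  denominator = (1)^2 + (-0.553)^2 + (0.457)^2 = 1.514658.
  rho(2) = 0.457 / 1.514658 = 0.3017.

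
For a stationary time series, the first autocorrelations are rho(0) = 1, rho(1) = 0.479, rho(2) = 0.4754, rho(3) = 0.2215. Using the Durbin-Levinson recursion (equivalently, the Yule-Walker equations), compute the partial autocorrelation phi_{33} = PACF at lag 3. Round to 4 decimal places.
\phi_{33} = -0.1249

The PACF at lag k is phi_{kk}, the last component of the solution
to the Yule-Walker system G_k phi = r_k where
  (G_k)_{ij} = rho(|i - j|), (r_k)_i = rho(i), i,j = 1..k.
Equivalently, Durbin-Levinson gives phi_{kk} iteratively:
  phi_{11} = rho(1)
  phi_{kk} = [rho(k) - sum_{j=1..k-1} phi_{k-1,j} rho(k-j)]
            / [1 - sum_{j=1..k-1} phi_{k-1,j} rho(j)],
  phi_{k,j} = phi_{k-1,j} - phi_{kk} phi_{k-1,k-j},  j = 1..k-1.
Step k = 1:
  phi_11 = rho(1) = 0.479.
Step k = 2:
  phi_22 = [rho(2) - phi_11 rho(1)] / [1 - phi_11 rho(1)] = [0.4754 - (0.479)(0.479)] / [1 - (0.479)(0.479)]
         = 0.245959 / 0.770559 = 0.319196.
  Update: phi_21 = phi_11 - phi_22 phi_11 = 0.479 - (0.319196)(0.479) = 0.326105.
Step k = 3:
  phi_33 = [rho(3) - phi_21 rho(2) - phi_22 rho(1)] / [1 - phi_21 rho(1) - phi_22 rho(2)]
    numerator   = 0.2215 - (0.326105)(0.4754) - (0.319196)(0.479) = -0.08642514
    denominator = 1 - (0.326105)(0.479) - (0.319196)(0.4754) = 0.69204998
  phi_33 = -0.08642514 / 0.69204998 = -0.1249.
Therefore phi_{33} = -0.1249.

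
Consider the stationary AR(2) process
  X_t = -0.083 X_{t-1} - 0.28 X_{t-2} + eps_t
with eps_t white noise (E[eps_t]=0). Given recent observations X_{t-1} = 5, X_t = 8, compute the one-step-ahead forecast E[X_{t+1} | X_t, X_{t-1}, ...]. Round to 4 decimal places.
E[X_{t+1} \mid \mathcal F_t] = -2.0640

For an AR(p) model X_t = c + sum_i phi_i X_{t-i} + eps_t, the
one-step-ahead conditional mean is
  E[X_{t+1} | X_t, ...] = c + sum_i phi_i X_{t+1-i}.
Substitute known values:
  E[X_{t+1} | ...] = (-0.083) * (8) + (-0.28) * (5)
                   = -2.0640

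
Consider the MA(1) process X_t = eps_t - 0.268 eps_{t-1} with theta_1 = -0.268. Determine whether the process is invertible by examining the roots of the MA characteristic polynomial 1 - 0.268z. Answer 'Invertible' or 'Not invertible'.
\text{Invertible}

The MA(q) characteristic polynomial is P(z) = 1 - 0.268z.
Invertibility requires all roots to lie outside the unit circle, i.e. |z| > 1 for every root.
This is linear in z: 1 + (-0.268) z = 0  =>  z = -1/(-0.268) = 3.731343,  |z| = 3.731343.
Moduli of all roots: 3.7313.
All moduli strictly greater than 1? Yes.
Verdict: Invertible.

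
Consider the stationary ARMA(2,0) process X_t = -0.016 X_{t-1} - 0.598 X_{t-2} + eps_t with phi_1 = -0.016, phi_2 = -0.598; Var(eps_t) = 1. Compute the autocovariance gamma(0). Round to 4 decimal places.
\gamma(0) = 1.5568

Multiply the model equation by X_{t-k} and take expectations. With theta_0 = psi_0 = 1 and psi_j the MA(infinity) weights, this gives
  gamma(k) - sum_i phi_i gamma(k-i) = c_k,
  c_k = sigma^2 * sum_{j=k..q} theta_j psi_{j-k}   (c_k = 0 for k > q),
using gamma(-m) = gamma(m).
Pure AR (q = 0): c_0 = sigma^2 = 1, c_k = 0 for k >= 1.
Equations for k = 0, 1, 2 (AR order 2, c_2 = 0):
  (E0) gamma(0) = phi_1 gamma(1) + phi_2 gamma(2) + c_0
  (E1) gamma(1) = phi_1 gamma(0) + phi_2 gamma(1) + c_1
  (E2) gamma(2) = phi_1 gamma(1) + phi_2 gamma(0)
From (E1): gamma(1) = A gamma(0) + B with
  A = phi_1 / (1 - phi_2) = -0.016 / 1.598 = -0.010013,   B = c_1 / (1 - phi_2) = 0 / 1.598 = 0.
Insert (E2) into (E0): gamma(0) (1 - phi_2^2) = phi_1 (1 + phi_2) gamma(1) + c_0.
  phi_1 (1 + phi_2) = (-0.016)(0.402) = -0.006432,   1 - phi_2^2 = 0.642396.
Replace gamma(1) by A gamma(0) + B and collect gamma(0):
  gamma(0) [0.642396 - (-0.006432)(-0.010013)] = c_0 = 1
  gamma(0) * 0.642332 = 1
  gamma(0) = 1 / 0.642332 = 1.556828.
Therefore gamma(0) = 1.5568 (to 4 decimal places).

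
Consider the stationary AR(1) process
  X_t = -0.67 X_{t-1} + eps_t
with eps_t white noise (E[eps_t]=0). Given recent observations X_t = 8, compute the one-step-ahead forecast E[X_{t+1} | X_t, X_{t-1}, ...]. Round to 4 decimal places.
E[X_{t+1} \mid \mathcal F_t] = -5.3600

For an AR(p) model X_t = c + sum_i phi_i X_{t-i} + eps_t, the
one-step-ahead conditional mean is
  E[X_{t+1} | X_t, ...] = c + sum_i phi_i X_{t+1-i}.
Substitute known values:
  E[X_{t+1} | ...] = (-0.67) * (8)
                   = -5.3600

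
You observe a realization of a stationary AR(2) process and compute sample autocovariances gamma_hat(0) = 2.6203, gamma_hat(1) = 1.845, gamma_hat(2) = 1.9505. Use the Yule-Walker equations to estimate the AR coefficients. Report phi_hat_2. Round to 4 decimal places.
\hat\phi_{2} = 0.4930

The Yule-Walker equations for an AR(p) process read, in matrix form,
  Gamma_p phi = r_p,   with   (Gamma_p)_{ij} = gamma(|i - j|),
                       (r_p)_i = gamma(i),   i,j = 1..p.
Substitute the sample gammas (Toeplitz matrix and right-hand side of size 2):
  Gamma_p = [[2.6203, 1.845], [1.845, 2.6203]]
  r_p     = [1.845, 1.9505]
Written out:
  2.6203 phi_1 + 1.845 phi_2 = 1.845
  1.845 phi_1 + 2.6203 phi_2 = 1.9505
Solve by Cramer's rule:
  det = gamma(0)^2 - gamma(1)^2 = (2.6203)^2 - (1.845)^2 = 6.86597209 - 3.404025 = 3.46194709
  phi_hat_1 = [gamma(1) gamma(0) - gamma(1) gamma(2)] / det = [(1.845)(2.6203) - (1.845)(1.9505)] / 3.46194709 = 1.235781 / 3.46194709 = 0.357
  phi_hat_2 = [gamma(0) gamma(2) - gamma(1)^2] / det = [(2.6203)(1.9505) - (1.845)^2] / 3.46194709 = 1.70687015 / 3.46194709 = 0.493
So phi_hat = [0.3570, 0.4930].
Therefore phi_hat_2 = 0.4930.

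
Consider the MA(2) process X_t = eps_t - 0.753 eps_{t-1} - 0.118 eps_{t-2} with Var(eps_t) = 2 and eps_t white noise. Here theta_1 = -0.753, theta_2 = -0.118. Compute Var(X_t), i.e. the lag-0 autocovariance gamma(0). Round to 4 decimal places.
\gamma(0) = 3.1619

For an MA(q) process X_t = eps_t + sum_i theta_i eps_{t-i} with
Var(eps_t) = sigma^2, the variance is
  gamma(0) = sigma^2 * (1 + sum_i theta_i^2).
  sum_i theta_i^2 = (-0.753)^2 + (-0.118)^2 = 0.567009 + 0.013924 = 0.580933.
  gamma(0) = 2 * (1 + 0.580933) = 2 * 1.580933 = 3.161866, which rounds to 3.1619.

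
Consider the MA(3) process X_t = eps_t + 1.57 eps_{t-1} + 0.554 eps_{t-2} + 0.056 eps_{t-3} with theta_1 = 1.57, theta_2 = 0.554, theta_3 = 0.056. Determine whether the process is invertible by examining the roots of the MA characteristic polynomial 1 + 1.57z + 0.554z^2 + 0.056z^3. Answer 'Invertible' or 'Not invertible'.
\text{Not invertible}

The MA(q) characteristic polynomial is P(z) = 1 + 1.57z + 0.554z^2 + 0.056z^3.
Invertibility requires all roots to lie outside the unit circle, i.e. |z| > 1 for every root.
Degree 3: look for a simple real root z0 first, then factor out (1 - z/z0) and solve the remaining quadratic.
Testing z0 = -5: P(-5) = 1 + (1.57)(-5) + (0.554)(-5)^2 + (0.056)(-5)^3
  = 1 + (-7.85) + (13.85) + (-7) = 0.  So z_0 = -5 is a root, |z_0| = 5.
Divide out the factor (1 + 0.2 z) = (1 - z/z0) (since 1/z0 = -0.2):
  P(z) = (1 + 0.2 z)(1 + (1.37) z + (0.28) z^2)
  [check: z-coef 1.37 - (-0.2) = 1.57; z^2-coef 0.28 - (-0.2)(1.37) = 0.554; z^3-coef -(-0.2)(0.28) = 0.056.]
Remaining roots from the quadratic factor 1 + (1.37) z + (0.28) z^2:
  Set 1 + (1.37) z + (0.28) z^2 = 0, i.e. a z^2 + b z + c = 0 with a = 0.28, b = 1.37, c = 1.
  Discriminant D = b^2 - 4ac = (1.37)^2 - 4*(0.28)*1 = 1.8769 - (1.12) = 0.7569.
  D >= 0, so the roots are real: z = (-b +/- sqrt(D)) / (2a) = (-1.37 +/- 0.87) / (0.56).
    z_1 = (-1.37 + 0.87) / (0.56) = -0.8929,   |z_1| = 0.8929.
    z_2 = (-1.37 - 0.87) / (0.56) = -4,   |z_2| = 4.
Moduli of all roots: 5.0000, 0.8929, 4.0000.
All moduli strictly greater than 1? No.
Verdict: Not invertible.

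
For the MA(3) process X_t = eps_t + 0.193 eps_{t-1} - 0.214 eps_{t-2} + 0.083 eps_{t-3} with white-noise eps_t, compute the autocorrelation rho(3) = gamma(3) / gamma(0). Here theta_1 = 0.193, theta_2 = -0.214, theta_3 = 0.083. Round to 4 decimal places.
\rho(3) = 0.0762

For an MA(q) process with theta_0 = 1, the autocovariance is
  gamma(k) = sigma^2 * sum_{i=0..q-k} theta_i * theta_{i+k},
and rho(k) = gamma(k) / gamma(0). Sigma^2 cancels.
  numerator   = (1)*(0.083) = 0.083.
  denominator = (1)^2 + (0.193)^2 + (-0.214)^2 + (0.083)^2 = 1.089934.
  rho(3) = 0.083 / 1.089934 = 0.0762.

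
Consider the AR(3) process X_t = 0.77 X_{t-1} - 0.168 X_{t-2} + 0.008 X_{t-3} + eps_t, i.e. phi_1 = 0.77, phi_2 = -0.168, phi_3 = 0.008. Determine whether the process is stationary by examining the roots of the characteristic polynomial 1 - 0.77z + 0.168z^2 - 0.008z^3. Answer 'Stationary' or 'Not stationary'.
\text{Stationary}

The AR(p) characteristic polynomial is P(z) = 1 - 0.77z + 0.168z^2 - 0.008z^3.
Stationarity requires all roots to lie outside the unit circle, i.e. |z| > 1 for every root.
Degree 3: look for a simple real root z0 first, then factor out (1 - z/z0) and solve the remaining quadratic.
Testing z0 = 2.5: P(2.5) = 1 + (-0.77)(2.5) + (0.168)(2.5)^2 + (-0.008)(2.5)^3
  = 1 + (-1.925) + (1.05) + (-0.125) = 0.  So z_0 = 2.5 is a root, |z_0| = 2.5.
Divide out the factor (1 - 0.4 z) = (1 - z/z0) (since 1/z0 = 0.4):
  P(z) = (1 - 0.4 z)(1 + (-0.37) z + (0.02) z^2)
  [check: z-coef -0.37 - (0.4) = -0.77; z^2-coef 0.02 - (0.4)(-0.37) = 0.168; z^3-coef -(0.4)(0.02) = -0.008.]
Remaining roots from the quadratic factor 1 + (-0.37) z + (0.02) z^2:
  Set 1 + (-0.37) z + (0.02) z^2 = 0, i.e. a z^2 + b z + c = 0 with a = 0.02, b = -0.37, c = 1.
  Discriminant D = b^2 - 4ac = (-0.37)^2 - 4*(0.02)*1 = 0.1369 - (0.08) = 0.0569.
  D >= 0, so the roots are real: z = (-b +/- sqrt(D)) / (2a) = (0.37 +/- 0.238537) / (0.04).
    z_1 = (0.37 + 0.238537) / (0.04) = 15.2134,   |z_1| = 15.2134.
    z_2 = (0.37 - 0.238537) / (0.04) = 3.2866,   |z_2| = 3.2866.
Moduli of all roots: 2.5000, 15.2134, 3.2866.
All moduli strictly greater than 1? Yes.
Verdict: Stationary.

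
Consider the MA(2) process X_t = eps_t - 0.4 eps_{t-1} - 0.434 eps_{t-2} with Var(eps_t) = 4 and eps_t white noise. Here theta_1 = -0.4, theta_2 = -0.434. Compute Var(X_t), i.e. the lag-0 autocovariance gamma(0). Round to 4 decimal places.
\gamma(0) = 5.3934

For an MA(q) process X_t = eps_t + sum_i theta_i eps_{t-i} with
Var(eps_t) = sigma^2, the variance is
  gamma(0) = sigma^2 * (1 + sum_i theta_i^2).
  sum_i theta_i^2 = (-0.4)^2 + (-0.434)^2 = 0.16 + 0.188356 = 0.348356.
  gamma(0) = 4 * (1 + 0.348356) = 4 * 1.348356 = 5.393424, which rounds to 5.3934.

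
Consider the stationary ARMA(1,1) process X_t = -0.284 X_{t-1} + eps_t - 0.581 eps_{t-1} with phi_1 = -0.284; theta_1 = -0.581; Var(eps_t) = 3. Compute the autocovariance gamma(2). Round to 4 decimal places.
\gamma(2) = 0.9339

Multiply the model equation by X_{t-k} and take expectations. With theta_0 = psi_0 = 1 and psi_j the MA(infinity) weights, this gives
  gamma(k) - sum_i phi_i gamma(k-i) = c_k,
  c_k = sigma^2 * sum_{j=k..q} theta_j psi_{j-k}   (c_k = 0 for k > q),
using gamma(-m) = gamma(m).
psi-weights needed (psi_j = theta_j + sum_i phi_i psi_{j-i}):
  psi_1 = theta_1 + phi_1 = -0.581 + (-0.284) = -0.865
Right-hand sides:
  c_0 = sigma^2 (1 + theta_1 psi_1) = 3 * (1 + (-0.581)(-0.865)) = 3 * 1.502565 = 4.507695
  c_1 = sigma^2 theta_1 = 3 * (-0.581) = -1.743
  c_2 = 0
Equations for k = 0 and k = 1 (AR order 1):
  gamma(0) = phi_1 gamma(1) + c_0
  gamma(1) = phi_1 gamma(0) + c_1
Substituting the second into the first: gamma(0) (1 - phi_1^2) = c_0 + phi_1 c_1, so
  gamma(0) = (c_0 + phi_1 c_1) / (1 - phi_1^2) = (4.507695 + (-0.284)(-1.743)) / (1 - (-0.284)^2) = 5.002707 / 0.919344 = 5.441605.
  gamma(1) = phi_1 gamma(0) + c_1 = (-0.284)(5.441605) + (-1.743) = -3.288416.
For k = 2 (> q): gamma(2) = phi_1 gamma(1) = (-0.284)(-3.288416) = 0.93391.
Therefore gamma(2) = 0.9339 (to 4 decimal places).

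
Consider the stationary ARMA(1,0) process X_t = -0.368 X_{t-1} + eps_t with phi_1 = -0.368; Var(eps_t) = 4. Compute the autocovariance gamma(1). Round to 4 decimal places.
\gamma(1) = -1.7026

Multiply the model equation by X_{t-k} and take expectations. With theta_0 = psi_0 = 1 and psi_j the MA(infinity) weights, this gives
  gamma(k) - sum_i phi_i gamma(k-i) = c_k,
  c_k = sigma^2 * sum_{j=k..q} theta_j psi_{j-k}   (c_k = 0 for k > q),
using gamma(-m) = gamma(m).
Pure AR (q = 0): c_0 = sigma^2 = 4, c_k = 0 for k >= 1.
Equations for k = 0 and k = 1 (AR order 1):
  gamma(0) = phi_1 gamma(1) + c_0
  gamma(1) = phi_1 gamma(0) + c_1
Substituting the second into the first: gamma(0) (1 - phi_1^2) = c_0 + phi_1 c_1, so
  gamma(0) = c_0 / (1 - phi_1^2) = 4 / (1 - (-0.368)^2) = 4 / 0.864576 = 4.626545.
  gamma(1) = phi_1 gamma(0) = (-0.368)(4.626545) = -1.702569.
Therefore gamma(1) = -1.7026 (to 4 decimal places).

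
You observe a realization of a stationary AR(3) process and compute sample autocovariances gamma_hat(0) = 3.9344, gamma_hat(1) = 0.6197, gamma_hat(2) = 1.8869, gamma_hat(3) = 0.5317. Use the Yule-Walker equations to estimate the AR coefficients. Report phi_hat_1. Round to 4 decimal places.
\hat\phi_{1} = 0.0710

The Yule-Walker equations for an AR(p) process read, in matrix form,
  Gamma_p phi = r_p,   with   (Gamma_p)_{ij} = gamma(|i - j|),
                       (r_p)_i = gamma(i),   i,j = 1..p.
Substitute the sample gammas (Toeplitz matrix and right-hand side of size 3):
  Gamma_p = [[3.9344, 0.6197, 1.8869], [0.6197, 3.9344, 0.6197], [1.8869, 0.6197, 3.9344]]
  r_p     = [0.6197, 1.8869, 0.5317]
Written out (R1..R3):
  (R1) 3.9344 phi_1 + 0.6197 phi_2 + 1.8869 phi_3 = 0.6197
  (R2) 0.6197 phi_1 + 3.9344 phi_2 + 0.6197 phi_3 = 1.8869
  (R3) 1.8869 phi_1 + 0.6197 phi_2 + 3.9344 phi_3 = 0.5317
Gaussian elimination:
  R2 <- R2 - (0.6197/3.9344) R1 = R2 - (0.157508) R1:  3.836792 phi_2 + 0.322498 phi_3 = 1.789292
  R3 <- R3 - (1.8869/3.9344) R1 = R3 - (0.47959) R1:  0.322498 phi_2 + 3.029461 phi_3 = 0.234498
  R3 <- R3 - (0.322498/3.836792) R2 = R3 - (0.084054) R2:  3.002354 phi_3 = 0.084101
Back-substitution:
  phi_hat_3 = 0.084101 / 3.002354 = 0.028012
  phi_hat_2 = (1.789292 - (0.322498)(0.028012)) / 3.836792 = 0.463997
  phi_hat_1 = (0.6197 - (0.6197)(0.463997) - (1.8869)(0.028012)) / 3.9344 = 0.070991
So phi_hat = [0.0710, 0.4640, 0.0280].
Therefore phi_hat_1 = 0.0710.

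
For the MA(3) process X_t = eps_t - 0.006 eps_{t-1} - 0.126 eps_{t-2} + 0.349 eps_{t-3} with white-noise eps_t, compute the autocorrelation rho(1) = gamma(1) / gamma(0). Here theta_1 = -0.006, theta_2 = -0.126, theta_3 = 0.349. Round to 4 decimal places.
\rho(1) = -0.0433

For an MA(q) process with theta_0 = 1, the autocovariance is
  gamma(k) = sigma^2 * sum_{i=0..q-k} theta_i * theta_{i+k},
and rho(k) = gamma(k) / gamma(0). Sigma^2 cancels.
  numerator   = (1)*(-0.006) + (-0.006)*(-0.126) + (-0.126)*(0.349) = -0.049218.
  denominator = (1)^2 + (-0.006)^2 + (-0.126)^2 + (0.349)^2 = 1.137713.
  rho(1) = -0.049218 / 1.137713 = -0.0433.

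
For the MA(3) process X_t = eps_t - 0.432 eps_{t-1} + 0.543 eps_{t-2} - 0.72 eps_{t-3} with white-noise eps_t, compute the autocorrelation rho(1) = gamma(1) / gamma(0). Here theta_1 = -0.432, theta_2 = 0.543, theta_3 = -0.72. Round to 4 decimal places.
\rho(1) = -0.5288

For an MA(q) process with theta_0 = 1, the autocovariance is
  gamma(k) = sigma^2 * sum_{i=0..q-k} theta_i * theta_{i+k},
and rho(k) = gamma(k) / gamma(0). Sigma^2 cancels.
  numerator   = (1)*(-0.432) + (-0.432)*(0.543) + (0.543)*(-0.72) = -1.057536.
  denominator = (1)^2 + (-0.432)^2 + (0.543)^2 + (-0.72)^2 = 1.999873.
  rho(1) = -1.057536 / 1.999873 = -0.5288.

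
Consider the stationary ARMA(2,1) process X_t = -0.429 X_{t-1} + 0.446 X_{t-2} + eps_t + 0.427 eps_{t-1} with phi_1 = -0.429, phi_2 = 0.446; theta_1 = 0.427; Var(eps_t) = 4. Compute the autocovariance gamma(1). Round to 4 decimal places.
\gamma(1) = -1.9489

Multiply the model equation by X_{t-k} and take expectations. With theta_0 = psi_0 = 1 and psi_j the MA(infinity) weights, this gives
  gamma(k) - sum_i phi_i gamma(k-i) = c_k,
  c_k = sigma^2 * sum_{j=k..q} theta_j psi_{j-k}   (c_k = 0 for k > q),
using gamma(-m) = gamma(m).
psi-weights needed (psi_j = theta_j + sum_i phi_i psi_{j-i}):
  psi_1 = theta_1 + phi_1 = 0.427 + (-0.429) = -0.002
Right-hand sides:
  c_0 = sigma^2 (1 + theta_1 psi_1) = 4 * (1 + (0.427)(-0.002)) = 4 * 0.999146 = 3.996584
  c_1 = sigma^2 theta_1 = 4 * (0.427) = 1.708
  c_2 = 0
Equations for k = 0, 1, 2 (AR order 2, c_2 = 0):
  (E0) gamma(0) = phi_1 gamma(1) + phi_2 gamma(2) + c_0
  (E1) gamma(1) = phi_1 gamma(0) + phi_2 gamma(1) + c_1
  (E2) gamma(2) = phi_1 gamma(1) + phi_2 gamma(0)
From (E1): gamma(1) = A gamma(0) + B with
  A = phi_1 / (1 - phi_2) = -0.429 / 0.554 = -0.774368,   B = c_1 / (1 - phi_2) = 1.708 / 0.554 = 3.083032.
Insert (E2) into (E0): gamma(0) (1 - phi_2^2) = phi_1 (1 + phi_2) gamma(1) + c_0.
  phi_1 (1 + phi_2) = (-0.429)(1.446) = -0.620334,   1 - phi_2^2 = 0.801084.
Replace gamma(1) by A gamma(0) + B and collect gamma(0):
  gamma(0) [0.801084 - (-0.620334)(-0.774368)] = (-0.620334)(3.083032) + 3.996584
  gamma(0) * 0.320717 = 2.084074
  gamma(0) = 2.084074 / 0.320717 = 6.49817.
  gamma(1) = A gamma(0) + B = (-0.774368)(6.49817) + (3.083032) = -1.948944.
Therefore gamma(1) = -1.9489 (to 4 decimal places).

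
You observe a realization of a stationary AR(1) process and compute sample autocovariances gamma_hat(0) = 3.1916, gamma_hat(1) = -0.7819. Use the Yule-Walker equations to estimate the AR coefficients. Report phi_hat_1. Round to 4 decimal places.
\hat\phi_{1} = -0.2450

The Yule-Walker equations for an AR(p) process read, in matrix form,
  Gamma_p phi = r_p,   with   (Gamma_p)_{ij} = gamma(|i - j|),
                       (r_p)_i = gamma(i),   i,j = 1..p.
Substitute the sample gammas (Toeplitz matrix and right-hand side of size 1):
  Gamma_p = [[3.1916]]
  r_p     = [-0.7819]
With p = 1 this is the single equation gamma(0) phi_1 = gamma(1):
  phi_hat_1 = gamma(1) / gamma(0) = -0.7819 / 3.1916 = -0.2450.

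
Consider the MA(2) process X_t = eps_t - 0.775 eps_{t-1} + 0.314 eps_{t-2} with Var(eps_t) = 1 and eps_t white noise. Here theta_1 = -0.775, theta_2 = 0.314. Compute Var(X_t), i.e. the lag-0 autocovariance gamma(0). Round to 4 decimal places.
\gamma(0) = 1.6992

For an MA(q) process X_t = eps_t + sum_i theta_i eps_{t-i} with
Var(eps_t) = sigma^2, the variance is
  gamma(0) = sigma^2 * (1 + sum_i theta_i^2).
  sum_i theta_i^2 = (-0.775)^2 + (0.314)^2 = 0.600625 + 0.098596 = 0.699221.
  gamma(0) = 1 * (1 + 0.699221) = 1 * 1.699221 = 1.699221, which rounds to 1.6992.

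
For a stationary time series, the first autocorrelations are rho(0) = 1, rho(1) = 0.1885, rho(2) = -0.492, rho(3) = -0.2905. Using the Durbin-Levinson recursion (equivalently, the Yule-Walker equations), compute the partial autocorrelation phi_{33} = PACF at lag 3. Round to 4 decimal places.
\phi_{33} = -0.0650

The PACF at lag k is phi_{kk}, the last component of the solution
to the Yule-Walker system G_k phi = r_k where
  (G_k)_{ij} = rho(|i - j|), (r_k)_i = rho(i), i,j = 1..k.
Equivalently, Durbin-Levinson gives phi_{kk} iteratively:
  phi_{11} = rho(1)
  phi_{kk} = [rho(k) - sum_{j=1..k-1} phi_{k-1,j} rho(k-j)]
            / [1 - sum_{j=1..k-1} phi_{k-1,j} rho(j)],
  phi_{k,j} = phi_{k-1,j} - phi_{kk} phi_{k-1,k-j},  j = 1..k-1.
Step k = 1:
  phi_11 = rho(1) = 0.1885.
Step k = 2:
  phi_22 = [rho(2) - phi_11 rho(1)] / [1 - phi_11 rho(1)] = [-0.492 - (0.1885)(0.1885)] / [1 - (0.1885)(0.1885)]
         = -0.52753225 / 0.96446775 = -0.546967.
  Update: phi_21 = phi_11 - phi_22 phi_11 = 0.1885 - (-0.546967)(0.1885) = 0.291603.
Step k = 3:
  phi_33 = [rho(3) - phi_21 rho(2) - phi_22 rho(1)] / [1 - phi_21 rho(1) - phi_22 rho(2)]
    numerator   = -0.2905 - (0.291603)(-0.492) - (-0.546967)(0.1885) = -0.04392784
    denominator = 1 - (0.291603)(0.1885) - (-0.546967)(-0.492) = 0.6759249
  phi_33 = -0.04392784 / 0.6759249 = -0.065.
Therefore phi_{33} = -0.0650.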